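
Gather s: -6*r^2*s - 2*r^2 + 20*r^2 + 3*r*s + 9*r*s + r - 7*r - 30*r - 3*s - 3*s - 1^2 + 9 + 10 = 18*r^2 - 36*r + s*(-6*r^2 + 12*r - 6) + 18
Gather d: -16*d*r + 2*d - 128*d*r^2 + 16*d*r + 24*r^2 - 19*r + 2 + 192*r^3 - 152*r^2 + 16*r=d*(2 - 128*r^2) + 192*r^3 - 128*r^2 - 3*r + 2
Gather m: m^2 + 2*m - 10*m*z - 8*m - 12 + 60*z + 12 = m^2 + m*(-10*z - 6) + 60*z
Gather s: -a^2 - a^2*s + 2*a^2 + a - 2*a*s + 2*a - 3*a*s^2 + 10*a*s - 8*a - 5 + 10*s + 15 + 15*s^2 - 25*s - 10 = a^2 - 5*a + s^2*(15 - 3*a) + s*(-a^2 + 8*a - 15)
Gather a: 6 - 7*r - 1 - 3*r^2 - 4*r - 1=-3*r^2 - 11*r + 4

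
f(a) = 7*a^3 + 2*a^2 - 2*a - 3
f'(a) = 21*a^2 + 4*a - 2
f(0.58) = -2.12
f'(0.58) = 7.38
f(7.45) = 2987.56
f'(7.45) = 1193.35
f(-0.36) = -2.35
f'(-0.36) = -0.72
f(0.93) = 2.50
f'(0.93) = 19.88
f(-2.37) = -80.21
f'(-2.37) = 106.47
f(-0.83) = -3.96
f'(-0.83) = 9.15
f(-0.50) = -2.38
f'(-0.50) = 1.25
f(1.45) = 19.65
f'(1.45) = 47.95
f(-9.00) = -4926.00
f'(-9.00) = 1663.00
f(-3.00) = -168.00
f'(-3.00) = 175.00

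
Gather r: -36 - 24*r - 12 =-24*r - 48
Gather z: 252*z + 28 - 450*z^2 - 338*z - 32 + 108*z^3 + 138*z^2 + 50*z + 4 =108*z^3 - 312*z^2 - 36*z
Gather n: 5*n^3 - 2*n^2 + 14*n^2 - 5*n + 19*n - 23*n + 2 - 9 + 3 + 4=5*n^3 + 12*n^2 - 9*n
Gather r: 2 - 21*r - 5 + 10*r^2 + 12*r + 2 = 10*r^2 - 9*r - 1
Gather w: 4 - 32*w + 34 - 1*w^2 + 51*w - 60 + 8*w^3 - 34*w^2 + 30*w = 8*w^3 - 35*w^2 + 49*w - 22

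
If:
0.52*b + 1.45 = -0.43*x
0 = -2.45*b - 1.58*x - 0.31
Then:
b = 9.30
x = -14.62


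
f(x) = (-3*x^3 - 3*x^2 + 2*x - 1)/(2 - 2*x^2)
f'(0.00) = 1.00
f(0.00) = -0.50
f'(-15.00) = 1.50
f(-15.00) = -21.02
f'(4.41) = 1.42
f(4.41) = 8.34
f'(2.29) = 0.82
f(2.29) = 5.68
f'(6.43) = 1.47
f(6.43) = 11.27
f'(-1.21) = 18.25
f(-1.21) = 2.69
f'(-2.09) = 2.00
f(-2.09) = -1.35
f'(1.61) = -1.75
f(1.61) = 5.68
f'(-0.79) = 18.12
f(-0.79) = -3.95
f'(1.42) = -5.46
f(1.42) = 6.30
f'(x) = 4*x*(-3*x^3 - 3*x^2 + 2*x - 1)/(2 - 2*x^2)^2 + (-9*x^2 - 6*x + 2)/(2 - 2*x^2)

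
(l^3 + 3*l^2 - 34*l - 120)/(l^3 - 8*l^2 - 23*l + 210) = (l + 4)/(l - 7)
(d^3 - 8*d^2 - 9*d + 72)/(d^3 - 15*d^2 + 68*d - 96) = (d + 3)/(d - 4)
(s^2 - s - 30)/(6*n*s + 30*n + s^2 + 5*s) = (s - 6)/(6*n + s)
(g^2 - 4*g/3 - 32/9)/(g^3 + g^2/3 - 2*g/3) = (9*g^2 - 12*g - 32)/(3*g*(3*g^2 + g - 2))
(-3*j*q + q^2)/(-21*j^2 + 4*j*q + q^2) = q/(7*j + q)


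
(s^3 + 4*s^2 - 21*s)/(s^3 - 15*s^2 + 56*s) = (s^2 + 4*s - 21)/(s^2 - 15*s + 56)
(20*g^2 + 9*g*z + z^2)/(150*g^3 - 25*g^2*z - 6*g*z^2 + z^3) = (4*g + z)/(30*g^2 - 11*g*z + z^2)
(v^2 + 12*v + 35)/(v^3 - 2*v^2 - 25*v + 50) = (v + 7)/(v^2 - 7*v + 10)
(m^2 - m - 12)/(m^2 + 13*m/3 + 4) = 3*(m - 4)/(3*m + 4)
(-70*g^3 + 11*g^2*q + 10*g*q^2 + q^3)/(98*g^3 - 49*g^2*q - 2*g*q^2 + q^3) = (5*g + q)/(-7*g + q)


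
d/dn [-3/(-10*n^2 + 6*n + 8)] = 3*(3 - 10*n)/(2*(-5*n^2 + 3*n + 4)^2)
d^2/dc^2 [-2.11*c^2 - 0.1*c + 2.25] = -4.22000000000000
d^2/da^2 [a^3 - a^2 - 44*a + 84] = 6*a - 2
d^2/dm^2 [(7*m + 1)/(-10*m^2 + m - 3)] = 2*(-(7*m + 1)*(20*m - 1)^2 + 3*(70*m + 1)*(10*m^2 - m + 3))/(10*m^2 - m + 3)^3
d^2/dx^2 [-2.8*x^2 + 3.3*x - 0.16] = -5.60000000000000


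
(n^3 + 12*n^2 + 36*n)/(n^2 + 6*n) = n + 6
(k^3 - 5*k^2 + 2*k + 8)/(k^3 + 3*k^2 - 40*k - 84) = (k^3 - 5*k^2 + 2*k + 8)/(k^3 + 3*k^2 - 40*k - 84)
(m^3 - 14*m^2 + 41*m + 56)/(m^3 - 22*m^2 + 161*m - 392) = (m + 1)/(m - 7)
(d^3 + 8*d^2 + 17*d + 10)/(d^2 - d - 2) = (d^2 + 7*d + 10)/(d - 2)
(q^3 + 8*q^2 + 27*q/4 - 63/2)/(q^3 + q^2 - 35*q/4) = (2*q^2 + 9*q - 18)/(q*(2*q - 5))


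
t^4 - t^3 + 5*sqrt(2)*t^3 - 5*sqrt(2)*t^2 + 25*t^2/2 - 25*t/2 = t*(t - 1)*(t + 5*sqrt(2)/2)^2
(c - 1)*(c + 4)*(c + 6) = c^3 + 9*c^2 + 14*c - 24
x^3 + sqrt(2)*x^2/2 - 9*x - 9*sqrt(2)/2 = (x - 3)*(x + 3)*(x + sqrt(2)/2)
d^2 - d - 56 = (d - 8)*(d + 7)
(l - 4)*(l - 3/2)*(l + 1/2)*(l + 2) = l^4 - 3*l^3 - 27*l^2/4 + 19*l/2 + 6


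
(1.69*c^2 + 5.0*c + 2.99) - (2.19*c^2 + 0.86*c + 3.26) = -0.5*c^2 + 4.14*c - 0.27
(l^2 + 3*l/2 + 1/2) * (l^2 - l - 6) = l^4 + l^3/2 - 7*l^2 - 19*l/2 - 3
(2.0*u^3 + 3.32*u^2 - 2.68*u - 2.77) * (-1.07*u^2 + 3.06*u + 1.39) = -2.14*u^5 + 2.5676*u^4 + 15.8068*u^3 - 0.622100000000001*u^2 - 12.2014*u - 3.8503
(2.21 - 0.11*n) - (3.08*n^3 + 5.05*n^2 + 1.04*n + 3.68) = -3.08*n^3 - 5.05*n^2 - 1.15*n - 1.47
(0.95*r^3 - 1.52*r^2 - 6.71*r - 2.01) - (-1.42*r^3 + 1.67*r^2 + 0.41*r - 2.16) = 2.37*r^3 - 3.19*r^2 - 7.12*r + 0.15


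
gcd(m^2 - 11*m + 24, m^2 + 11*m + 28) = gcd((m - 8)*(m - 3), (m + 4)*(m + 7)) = 1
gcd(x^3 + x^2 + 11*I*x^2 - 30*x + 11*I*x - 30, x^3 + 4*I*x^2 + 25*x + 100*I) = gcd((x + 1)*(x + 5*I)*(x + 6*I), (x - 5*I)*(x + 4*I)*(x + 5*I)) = x + 5*I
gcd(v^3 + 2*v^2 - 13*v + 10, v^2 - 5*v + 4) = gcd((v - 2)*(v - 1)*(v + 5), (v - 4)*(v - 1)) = v - 1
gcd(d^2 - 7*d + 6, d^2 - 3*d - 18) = d - 6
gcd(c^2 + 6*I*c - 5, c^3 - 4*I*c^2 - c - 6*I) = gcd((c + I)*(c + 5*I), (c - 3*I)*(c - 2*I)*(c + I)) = c + I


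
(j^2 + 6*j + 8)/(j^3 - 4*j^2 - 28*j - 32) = (j + 4)/(j^2 - 6*j - 16)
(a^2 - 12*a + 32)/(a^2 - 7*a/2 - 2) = 2*(a - 8)/(2*a + 1)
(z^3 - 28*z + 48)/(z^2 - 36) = (z^2 - 6*z + 8)/(z - 6)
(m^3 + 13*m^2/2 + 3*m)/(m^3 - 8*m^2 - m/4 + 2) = 2*m*(m + 6)/(2*m^2 - 17*m + 8)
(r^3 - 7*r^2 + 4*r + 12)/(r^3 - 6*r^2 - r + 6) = (r - 2)/(r - 1)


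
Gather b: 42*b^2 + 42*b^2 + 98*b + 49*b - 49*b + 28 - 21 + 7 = 84*b^2 + 98*b + 14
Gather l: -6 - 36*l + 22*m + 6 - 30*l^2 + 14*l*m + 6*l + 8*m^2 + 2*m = -30*l^2 + l*(14*m - 30) + 8*m^2 + 24*m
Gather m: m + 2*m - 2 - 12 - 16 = 3*m - 30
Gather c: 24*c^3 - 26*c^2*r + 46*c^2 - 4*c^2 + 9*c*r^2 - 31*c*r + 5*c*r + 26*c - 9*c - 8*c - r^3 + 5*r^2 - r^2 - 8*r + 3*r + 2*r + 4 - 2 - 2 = 24*c^3 + c^2*(42 - 26*r) + c*(9*r^2 - 26*r + 9) - r^3 + 4*r^2 - 3*r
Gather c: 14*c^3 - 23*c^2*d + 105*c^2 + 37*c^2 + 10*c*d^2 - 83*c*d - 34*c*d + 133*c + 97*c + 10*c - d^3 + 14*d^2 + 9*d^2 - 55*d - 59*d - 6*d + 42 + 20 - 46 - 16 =14*c^3 + c^2*(142 - 23*d) + c*(10*d^2 - 117*d + 240) - d^3 + 23*d^2 - 120*d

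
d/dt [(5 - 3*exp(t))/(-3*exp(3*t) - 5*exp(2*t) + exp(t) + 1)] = (-(3*exp(t) - 5)*(9*exp(2*t) + 10*exp(t) - 1) + 9*exp(3*t) + 15*exp(2*t) - 3*exp(t) - 3)*exp(t)/(3*exp(3*t) + 5*exp(2*t) - exp(t) - 1)^2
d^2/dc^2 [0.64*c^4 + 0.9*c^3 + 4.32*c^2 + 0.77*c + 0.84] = 7.68*c^2 + 5.4*c + 8.64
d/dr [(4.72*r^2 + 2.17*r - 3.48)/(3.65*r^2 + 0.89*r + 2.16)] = (-3.7197*r^2 + 45.7944*r + 7.7844)/(13.3225*r^4 + 6.497*r^3 + 16.5601*r^2 + 3.8448*r + 4.6656)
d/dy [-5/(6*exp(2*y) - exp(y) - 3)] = (60*exp(y) - 5)*exp(y)/(-6*exp(2*y) + exp(y) + 3)^2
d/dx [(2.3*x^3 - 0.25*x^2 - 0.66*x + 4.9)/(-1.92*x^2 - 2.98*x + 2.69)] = (-4.416*x^4 - 13.708*x^3 + 18.0388*x^2 + 17.471*x + 12.8266)/(3.6864*x^4 + 11.4432*x^3 - 1.4492*x^2 - 16.0324*x + 7.2361)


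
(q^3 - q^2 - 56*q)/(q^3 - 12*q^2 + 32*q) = (q + 7)/(q - 4)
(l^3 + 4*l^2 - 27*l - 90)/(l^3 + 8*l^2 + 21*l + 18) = (l^2 + l - 30)/(l^2 + 5*l + 6)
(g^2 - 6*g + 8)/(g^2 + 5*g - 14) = (g - 4)/(g + 7)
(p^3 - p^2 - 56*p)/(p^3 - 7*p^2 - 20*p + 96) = p*(p + 7)/(p^2 + p - 12)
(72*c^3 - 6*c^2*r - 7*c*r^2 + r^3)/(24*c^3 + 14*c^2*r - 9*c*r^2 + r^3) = (3*c + r)/(c + r)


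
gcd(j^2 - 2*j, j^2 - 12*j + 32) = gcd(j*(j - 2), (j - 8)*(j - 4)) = 1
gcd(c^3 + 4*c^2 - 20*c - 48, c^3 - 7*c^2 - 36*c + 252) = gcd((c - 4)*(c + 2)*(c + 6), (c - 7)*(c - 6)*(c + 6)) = c + 6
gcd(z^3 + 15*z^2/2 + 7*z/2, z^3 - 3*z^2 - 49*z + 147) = z + 7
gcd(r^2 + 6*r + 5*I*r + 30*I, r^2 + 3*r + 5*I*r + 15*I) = r + 5*I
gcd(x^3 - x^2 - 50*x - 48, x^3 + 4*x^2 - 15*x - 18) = x^2 + 7*x + 6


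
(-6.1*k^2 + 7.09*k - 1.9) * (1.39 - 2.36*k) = 14.396*k^3 - 25.2114*k^2 + 14.3391*k - 2.641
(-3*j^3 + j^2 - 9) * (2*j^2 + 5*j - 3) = -6*j^5 - 13*j^4 + 14*j^3 - 21*j^2 - 45*j + 27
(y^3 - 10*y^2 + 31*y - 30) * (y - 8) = y^4 - 18*y^3 + 111*y^2 - 278*y + 240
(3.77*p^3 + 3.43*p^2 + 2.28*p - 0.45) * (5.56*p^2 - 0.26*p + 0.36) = 20.9612*p^5 + 18.0906*p^4 + 13.1422*p^3 - 1.86*p^2 + 0.9378*p - 0.162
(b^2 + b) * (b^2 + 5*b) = b^4 + 6*b^3 + 5*b^2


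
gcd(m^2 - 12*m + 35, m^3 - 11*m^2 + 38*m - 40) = m - 5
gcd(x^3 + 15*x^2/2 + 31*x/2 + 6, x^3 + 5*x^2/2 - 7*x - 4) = x^2 + 9*x/2 + 2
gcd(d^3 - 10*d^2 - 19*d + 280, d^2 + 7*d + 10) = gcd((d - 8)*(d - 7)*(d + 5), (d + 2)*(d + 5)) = d + 5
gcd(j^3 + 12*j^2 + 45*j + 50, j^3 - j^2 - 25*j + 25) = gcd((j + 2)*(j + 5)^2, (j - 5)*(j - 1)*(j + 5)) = j + 5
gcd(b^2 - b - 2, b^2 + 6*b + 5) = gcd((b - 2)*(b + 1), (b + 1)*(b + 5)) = b + 1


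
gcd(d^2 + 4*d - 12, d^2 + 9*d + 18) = d + 6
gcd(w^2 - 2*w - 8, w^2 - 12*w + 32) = w - 4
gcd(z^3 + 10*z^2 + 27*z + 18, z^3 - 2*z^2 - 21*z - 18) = z^2 + 4*z + 3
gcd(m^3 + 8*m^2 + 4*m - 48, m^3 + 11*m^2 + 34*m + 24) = m^2 + 10*m + 24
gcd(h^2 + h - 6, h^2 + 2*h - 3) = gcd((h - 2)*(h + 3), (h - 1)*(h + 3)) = h + 3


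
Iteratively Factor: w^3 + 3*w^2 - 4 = (w + 2)*(w^2 + w - 2) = (w + 2)^2*(w - 1)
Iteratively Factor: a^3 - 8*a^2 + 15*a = (a)*(a^2 - 8*a + 15) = a*(a - 3)*(a - 5)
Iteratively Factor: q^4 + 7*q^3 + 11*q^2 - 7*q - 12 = (q + 1)*(q^3 + 6*q^2 + 5*q - 12) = (q + 1)*(q + 3)*(q^2 + 3*q - 4) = (q - 1)*(q + 1)*(q + 3)*(q + 4)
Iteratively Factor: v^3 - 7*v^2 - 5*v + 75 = (v - 5)*(v^2 - 2*v - 15) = (v - 5)^2*(v + 3)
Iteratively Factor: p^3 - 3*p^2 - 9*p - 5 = (p + 1)*(p^2 - 4*p - 5) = (p - 5)*(p + 1)*(p + 1)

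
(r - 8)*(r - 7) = r^2 - 15*r + 56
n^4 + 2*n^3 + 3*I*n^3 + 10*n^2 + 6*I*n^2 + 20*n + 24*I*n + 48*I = (n + 2)*(n - 3*I)*(n + 2*I)*(n + 4*I)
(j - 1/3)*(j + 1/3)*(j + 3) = j^3 + 3*j^2 - j/9 - 1/3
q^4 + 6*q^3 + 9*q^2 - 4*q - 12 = (q - 1)*(q + 2)^2*(q + 3)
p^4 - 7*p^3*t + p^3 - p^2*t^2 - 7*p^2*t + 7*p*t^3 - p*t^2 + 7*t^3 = (p + 1)*(p - 7*t)*(p - t)*(p + t)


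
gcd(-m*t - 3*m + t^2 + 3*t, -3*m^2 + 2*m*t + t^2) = -m + t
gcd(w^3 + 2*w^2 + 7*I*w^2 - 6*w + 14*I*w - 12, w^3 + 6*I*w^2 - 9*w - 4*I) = w + I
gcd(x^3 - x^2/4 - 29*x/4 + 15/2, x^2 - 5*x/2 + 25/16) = x - 5/4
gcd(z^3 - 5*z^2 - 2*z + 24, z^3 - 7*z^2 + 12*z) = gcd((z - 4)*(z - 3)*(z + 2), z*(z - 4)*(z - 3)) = z^2 - 7*z + 12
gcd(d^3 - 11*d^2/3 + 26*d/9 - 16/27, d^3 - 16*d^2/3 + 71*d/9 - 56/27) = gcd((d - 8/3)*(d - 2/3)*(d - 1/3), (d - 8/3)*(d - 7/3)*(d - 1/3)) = d^2 - 3*d + 8/9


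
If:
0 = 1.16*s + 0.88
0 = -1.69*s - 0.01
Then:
No Solution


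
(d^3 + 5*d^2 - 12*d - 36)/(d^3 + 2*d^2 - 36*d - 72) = (d - 3)/(d - 6)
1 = 1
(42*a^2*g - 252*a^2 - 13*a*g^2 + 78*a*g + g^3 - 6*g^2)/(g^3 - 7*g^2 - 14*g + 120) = (42*a^2 - 13*a*g + g^2)/(g^2 - g - 20)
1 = 1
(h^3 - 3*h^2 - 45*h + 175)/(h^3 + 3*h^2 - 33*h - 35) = (h - 5)/(h + 1)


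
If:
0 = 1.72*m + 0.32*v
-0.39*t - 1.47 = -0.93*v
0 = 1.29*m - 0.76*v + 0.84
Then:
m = -0.16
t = -1.77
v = 0.84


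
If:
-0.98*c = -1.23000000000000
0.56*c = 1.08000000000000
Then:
No Solution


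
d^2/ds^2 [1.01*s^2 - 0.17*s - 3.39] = 2.02000000000000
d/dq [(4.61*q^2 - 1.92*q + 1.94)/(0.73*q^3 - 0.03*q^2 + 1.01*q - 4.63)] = (-3.3653*q^4 + 2.8032*q^3 + 0.349900000000002*q^2 - 42.5722*q + 6.9302)/(0.5329*q^6 - 0.0438*q^5 + 1.4755*q^4 - 6.8204*q^3 + 1.2979*q^2 - 9.3526*q + 21.4369)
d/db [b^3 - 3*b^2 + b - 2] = 3*b^2 - 6*b + 1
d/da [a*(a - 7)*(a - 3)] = 3*a^2 - 20*a + 21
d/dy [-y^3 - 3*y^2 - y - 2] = -3*y^2 - 6*y - 1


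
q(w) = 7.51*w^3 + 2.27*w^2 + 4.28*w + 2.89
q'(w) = 22.53*w^2 + 4.54*w + 4.28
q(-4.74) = -766.18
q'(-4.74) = 488.96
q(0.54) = 7.05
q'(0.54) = 13.30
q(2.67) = 173.45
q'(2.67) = 177.02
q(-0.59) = -0.39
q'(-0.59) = 9.44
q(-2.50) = -110.97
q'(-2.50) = 133.74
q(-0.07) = 2.60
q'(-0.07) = 4.07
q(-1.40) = -19.26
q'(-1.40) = 42.08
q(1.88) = 68.86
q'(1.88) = 92.45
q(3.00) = 238.93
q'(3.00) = 220.67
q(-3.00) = -192.29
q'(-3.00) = 193.43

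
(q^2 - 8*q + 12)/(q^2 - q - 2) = (q - 6)/(q + 1)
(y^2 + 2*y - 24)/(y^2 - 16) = (y + 6)/(y + 4)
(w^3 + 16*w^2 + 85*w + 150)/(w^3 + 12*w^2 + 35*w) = (w^2 + 11*w + 30)/(w*(w + 7))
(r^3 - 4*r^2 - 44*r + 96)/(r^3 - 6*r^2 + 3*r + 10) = (r^2 - 2*r - 48)/(r^2 - 4*r - 5)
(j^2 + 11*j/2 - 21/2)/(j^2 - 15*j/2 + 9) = (j + 7)/(j - 6)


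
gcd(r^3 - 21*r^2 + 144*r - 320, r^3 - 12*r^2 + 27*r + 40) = r^2 - 13*r + 40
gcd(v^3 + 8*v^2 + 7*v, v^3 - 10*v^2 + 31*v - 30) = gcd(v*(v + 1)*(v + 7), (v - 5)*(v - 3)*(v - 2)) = 1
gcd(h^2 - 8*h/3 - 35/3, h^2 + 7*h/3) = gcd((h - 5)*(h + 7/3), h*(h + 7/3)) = h + 7/3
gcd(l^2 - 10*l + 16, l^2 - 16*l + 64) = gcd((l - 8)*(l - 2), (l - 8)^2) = l - 8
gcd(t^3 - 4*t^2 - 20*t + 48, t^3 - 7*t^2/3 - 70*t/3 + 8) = t^2 - 2*t - 24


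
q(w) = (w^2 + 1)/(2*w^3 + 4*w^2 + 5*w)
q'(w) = 2*w/(2*w^3 + 4*w^2 + 5*w) + (w^2 + 1)*(-6*w^2 - 8*w - 5)/(2*w^3 + 4*w^2 + 5*w)^2 = (-2*w^4 - w^2 - 8*w - 5)/(w^2*(4*w^4 + 16*w^3 + 36*w^2 + 40*w + 25))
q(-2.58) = -0.37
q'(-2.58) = -0.19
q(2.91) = 0.10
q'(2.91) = -0.02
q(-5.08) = -0.15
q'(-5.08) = -0.04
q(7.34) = 0.05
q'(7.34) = -0.01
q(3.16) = 0.09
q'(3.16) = -0.02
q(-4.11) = -0.19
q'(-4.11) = -0.07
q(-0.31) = -0.89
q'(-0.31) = -1.76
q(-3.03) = -0.30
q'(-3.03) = -0.14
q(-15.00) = -0.04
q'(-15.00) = 0.00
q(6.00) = 0.06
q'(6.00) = -0.00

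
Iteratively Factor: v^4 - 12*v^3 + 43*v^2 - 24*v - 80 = (v + 1)*(v^3 - 13*v^2 + 56*v - 80) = (v - 5)*(v + 1)*(v^2 - 8*v + 16) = (v - 5)*(v - 4)*(v + 1)*(v - 4)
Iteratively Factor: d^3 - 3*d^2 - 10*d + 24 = (d - 2)*(d^2 - d - 12) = (d - 4)*(d - 2)*(d + 3)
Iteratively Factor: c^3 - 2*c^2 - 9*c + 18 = (c - 2)*(c^2 - 9) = (c - 2)*(c + 3)*(c - 3)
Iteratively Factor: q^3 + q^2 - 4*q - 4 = (q + 1)*(q^2 - 4) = (q - 2)*(q + 1)*(q + 2)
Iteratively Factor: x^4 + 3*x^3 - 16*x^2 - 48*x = (x - 4)*(x^3 + 7*x^2 + 12*x) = (x - 4)*(x + 4)*(x^2 + 3*x) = x*(x - 4)*(x + 4)*(x + 3)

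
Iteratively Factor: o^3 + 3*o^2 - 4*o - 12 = (o - 2)*(o^2 + 5*o + 6) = (o - 2)*(o + 3)*(o + 2)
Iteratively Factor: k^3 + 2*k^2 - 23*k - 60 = (k + 3)*(k^2 - k - 20) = (k + 3)*(k + 4)*(k - 5)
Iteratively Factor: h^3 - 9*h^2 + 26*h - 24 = (h - 3)*(h^2 - 6*h + 8) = (h - 3)*(h - 2)*(h - 4)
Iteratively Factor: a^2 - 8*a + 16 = (a - 4)*(a - 4)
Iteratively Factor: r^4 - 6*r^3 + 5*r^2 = (r)*(r^3 - 6*r^2 + 5*r) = r^2*(r^2 - 6*r + 5) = r^2*(r - 1)*(r - 5)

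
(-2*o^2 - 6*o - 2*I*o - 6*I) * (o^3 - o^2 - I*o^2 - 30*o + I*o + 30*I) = -2*o^5 - 4*o^4 + 64*o^3 + 176*o^2 + 66*o + 180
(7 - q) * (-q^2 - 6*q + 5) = q^3 - q^2 - 47*q + 35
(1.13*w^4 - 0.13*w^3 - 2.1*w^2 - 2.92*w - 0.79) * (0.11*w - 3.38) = 0.1243*w^5 - 3.8337*w^4 + 0.2084*w^3 + 6.7768*w^2 + 9.7827*w + 2.6702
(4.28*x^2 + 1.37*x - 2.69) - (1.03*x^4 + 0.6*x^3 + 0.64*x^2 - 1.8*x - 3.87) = -1.03*x^4 - 0.6*x^3 + 3.64*x^2 + 3.17*x + 1.18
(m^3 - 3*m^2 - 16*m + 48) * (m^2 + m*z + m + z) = m^5 + m^4*z - 2*m^4 - 2*m^3*z - 19*m^3 - 19*m^2*z + 32*m^2 + 32*m*z + 48*m + 48*z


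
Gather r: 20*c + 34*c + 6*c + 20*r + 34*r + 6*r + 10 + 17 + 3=60*c + 60*r + 30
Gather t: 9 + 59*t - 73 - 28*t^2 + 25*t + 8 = -28*t^2 + 84*t - 56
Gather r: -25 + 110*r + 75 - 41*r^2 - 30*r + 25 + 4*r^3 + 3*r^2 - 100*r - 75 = 4*r^3 - 38*r^2 - 20*r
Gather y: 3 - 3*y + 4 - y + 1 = 8 - 4*y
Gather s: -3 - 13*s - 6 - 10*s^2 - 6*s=-10*s^2 - 19*s - 9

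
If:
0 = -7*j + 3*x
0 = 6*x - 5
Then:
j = 5/14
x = 5/6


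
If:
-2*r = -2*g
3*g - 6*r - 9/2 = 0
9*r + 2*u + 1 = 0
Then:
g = -3/2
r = -3/2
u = 25/4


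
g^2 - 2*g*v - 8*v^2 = (g - 4*v)*(g + 2*v)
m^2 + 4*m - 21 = (m - 3)*(m + 7)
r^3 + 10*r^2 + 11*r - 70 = (r - 2)*(r + 5)*(r + 7)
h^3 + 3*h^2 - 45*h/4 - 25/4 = (h - 5/2)*(h + 1/2)*(h + 5)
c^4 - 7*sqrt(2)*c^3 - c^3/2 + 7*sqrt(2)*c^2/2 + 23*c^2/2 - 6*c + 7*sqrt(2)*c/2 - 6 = (c - 1)*(c + 1/2)*(c - 6*sqrt(2))*(c - sqrt(2))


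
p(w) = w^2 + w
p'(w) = 2*w + 1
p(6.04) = 42.52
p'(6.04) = 13.08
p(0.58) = 0.92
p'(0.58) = 2.16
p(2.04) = 6.20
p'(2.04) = 5.08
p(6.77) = 52.60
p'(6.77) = 14.54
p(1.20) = 2.64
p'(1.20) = 3.40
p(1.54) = 3.91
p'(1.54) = 4.08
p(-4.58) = 16.40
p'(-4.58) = -8.16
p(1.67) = 4.46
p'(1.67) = 4.34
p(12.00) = 156.00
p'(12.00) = 25.00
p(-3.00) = 6.00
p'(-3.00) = -5.00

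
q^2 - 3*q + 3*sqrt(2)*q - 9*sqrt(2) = (q - 3)*(q + 3*sqrt(2))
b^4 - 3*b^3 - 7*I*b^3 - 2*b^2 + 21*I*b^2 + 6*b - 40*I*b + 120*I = (b - 3)*(b - 5*I)*(b - 4*I)*(b + 2*I)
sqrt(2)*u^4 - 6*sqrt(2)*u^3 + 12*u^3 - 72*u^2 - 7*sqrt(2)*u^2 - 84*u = u*(u - 7)*(u + 6*sqrt(2))*(sqrt(2)*u + sqrt(2))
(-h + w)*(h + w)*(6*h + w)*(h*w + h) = -6*h^4*w - 6*h^4 - h^3*w^2 - h^3*w + 6*h^2*w^3 + 6*h^2*w^2 + h*w^4 + h*w^3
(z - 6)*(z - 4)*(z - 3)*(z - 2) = z^4 - 15*z^3 + 80*z^2 - 180*z + 144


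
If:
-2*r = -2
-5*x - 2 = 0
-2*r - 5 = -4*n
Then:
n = 7/4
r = 1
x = -2/5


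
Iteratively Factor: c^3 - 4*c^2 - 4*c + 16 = (c - 2)*(c^2 - 2*c - 8) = (c - 4)*(c - 2)*(c + 2)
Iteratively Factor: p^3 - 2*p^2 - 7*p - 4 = (p + 1)*(p^2 - 3*p - 4) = (p - 4)*(p + 1)*(p + 1)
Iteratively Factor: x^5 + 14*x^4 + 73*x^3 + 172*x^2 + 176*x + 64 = (x + 4)*(x^4 + 10*x^3 + 33*x^2 + 40*x + 16) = (x + 1)*(x + 4)*(x^3 + 9*x^2 + 24*x + 16) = (x + 1)*(x + 4)^2*(x^2 + 5*x + 4) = (x + 1)*(x + 4)^3*(x + 1)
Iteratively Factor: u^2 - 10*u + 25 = (u - 5)*(u - 5)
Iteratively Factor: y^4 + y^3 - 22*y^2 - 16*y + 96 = (y + 4)*(y^3 - 3*y^2 - 10*y + 24) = (y - 2)*(y + 4)*(y^2 - y - 12) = (y - 2)*(y + 3)*(y + 4)*(y - 4)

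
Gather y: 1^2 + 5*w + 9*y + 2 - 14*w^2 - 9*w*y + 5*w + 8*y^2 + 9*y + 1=-14*w^2 + 10*w + 8*y^2 + y*(18 - 9*w) + 4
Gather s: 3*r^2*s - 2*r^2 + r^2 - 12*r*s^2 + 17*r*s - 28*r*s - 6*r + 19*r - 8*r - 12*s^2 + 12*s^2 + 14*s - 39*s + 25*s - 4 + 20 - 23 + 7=-r^2 - 12*r*s^2 + 5*r + s*(3*r^2 - 11*r)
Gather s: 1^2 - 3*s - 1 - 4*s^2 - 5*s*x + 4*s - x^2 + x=-4*s^2 + s*(1 - 5*x) - x^2 + x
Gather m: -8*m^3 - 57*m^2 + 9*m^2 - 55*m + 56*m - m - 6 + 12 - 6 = -8*m^3 - 48*m^2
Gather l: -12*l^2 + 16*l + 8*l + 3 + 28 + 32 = -12*l^2 + 24*l + 63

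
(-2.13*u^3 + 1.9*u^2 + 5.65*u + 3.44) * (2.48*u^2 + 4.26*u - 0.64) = -5.2824*u^5 - 4.3618*u^4 + 23.4692*u^3 + 31.3842*u^2 + 11.0384*u - 2.2016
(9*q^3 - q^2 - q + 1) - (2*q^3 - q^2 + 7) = 7*q^3 - q - 6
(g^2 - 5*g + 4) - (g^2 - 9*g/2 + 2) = 2 - g/2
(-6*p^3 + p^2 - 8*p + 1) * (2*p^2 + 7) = -12*p^5 + 2*p^4 - 58*p^3 + 9*p^2 - 56*p + 7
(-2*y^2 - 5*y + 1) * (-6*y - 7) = 12*y^3 + 44*y^2 + 29*y - 7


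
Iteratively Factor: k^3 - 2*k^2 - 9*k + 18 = (k - 3)*(k^2 + k - 6) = (k - 3)*(k + 3)*(k - 2)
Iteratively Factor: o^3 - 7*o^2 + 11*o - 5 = (o - 5)*(o^2 - 2*o + 1) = (o - 5)*(o - 1)*(o - 1)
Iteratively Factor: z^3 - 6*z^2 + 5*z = (z)*(z^2 - 6*z + 5) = z*(z - 1)*(z - 5)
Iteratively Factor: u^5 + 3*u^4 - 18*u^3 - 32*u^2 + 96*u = (u - 2)*(u^4 + 5*u^3 - 8*u^2 - 48*u) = (u - 3)*(u - 2)*(u^3 + 8*u^2 + 16*u) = (u - 3)*(u - 2)*(u + 4)*(u^2 + 4*u) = u*(u - 3)*(u - 2)*(u + 4)*(u + 4)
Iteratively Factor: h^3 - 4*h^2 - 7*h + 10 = (h + 2)*(h^2 - 6*h + 5) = (h - 1)*(h + 2)*(h - 5)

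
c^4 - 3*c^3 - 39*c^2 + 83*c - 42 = (c - 7)*(c - 1)^2*(c + 6)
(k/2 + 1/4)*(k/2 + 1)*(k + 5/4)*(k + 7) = k^4/4 + 43*k^3/16 + 243*k^2/32 + 241*k/32 + 35/16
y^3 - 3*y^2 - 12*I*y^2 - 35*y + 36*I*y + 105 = (y - 3)*(y - 7*I)*(y - 5*I)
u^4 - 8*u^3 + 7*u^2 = u^2*(u - 7)*(u - 1)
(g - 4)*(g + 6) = g^2 + 2*g - 24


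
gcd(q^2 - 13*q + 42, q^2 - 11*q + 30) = q - 6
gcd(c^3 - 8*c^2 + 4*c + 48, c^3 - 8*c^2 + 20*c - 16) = c - 4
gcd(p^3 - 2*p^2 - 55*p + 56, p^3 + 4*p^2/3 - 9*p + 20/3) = p - 1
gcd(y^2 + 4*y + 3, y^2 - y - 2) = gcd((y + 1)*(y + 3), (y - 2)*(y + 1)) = y + 1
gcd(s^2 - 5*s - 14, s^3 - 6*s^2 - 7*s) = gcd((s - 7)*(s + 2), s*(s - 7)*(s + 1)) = s - 7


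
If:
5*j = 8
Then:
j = 8/5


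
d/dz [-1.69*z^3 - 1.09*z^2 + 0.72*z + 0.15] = -5.07*z^2 - 2.18*z + 0.72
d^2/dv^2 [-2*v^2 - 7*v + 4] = -4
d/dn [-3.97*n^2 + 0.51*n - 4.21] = 0.51 - 7.94*n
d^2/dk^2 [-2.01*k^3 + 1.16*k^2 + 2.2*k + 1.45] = 2.32 - 12.06*k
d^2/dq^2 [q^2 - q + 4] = 2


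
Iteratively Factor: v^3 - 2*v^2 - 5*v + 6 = (v - 1)*(v^2 - v - 6) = (v - 3)*(v - 1)*(v + 2)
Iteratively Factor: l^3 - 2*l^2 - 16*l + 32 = (l + 4)*(l^2 - 6*l + 8) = (l - 2)*(l + 4)*(l - 4)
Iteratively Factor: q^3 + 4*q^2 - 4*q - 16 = (q + 2)*(q^2 + 2*q - 8) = (q + 2)*(q + 4)*(q - 2)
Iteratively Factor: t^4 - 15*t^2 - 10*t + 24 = (t + 2)*(t^3 - 2*t^2 - 11*t + 12) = (t - 4)*(t + 2)*(t^2 + 2*t - 3) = (t - 4)*(t - 1)*(t + 2)*(t + 3)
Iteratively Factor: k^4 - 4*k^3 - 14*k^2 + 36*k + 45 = (k - 3)*(k^3 - k^2 - 17*k - 15) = (k - 3)*(k + 1)*(k^2 - 2*k - 15) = (k - 5)*(k - 3)*(k + 1)*(k + 3)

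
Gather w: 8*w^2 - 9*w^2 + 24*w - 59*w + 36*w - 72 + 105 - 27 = -w^2 + w + 6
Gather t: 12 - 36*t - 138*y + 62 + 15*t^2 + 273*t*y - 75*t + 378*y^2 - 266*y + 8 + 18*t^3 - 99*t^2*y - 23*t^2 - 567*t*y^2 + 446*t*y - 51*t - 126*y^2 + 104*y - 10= 18*t^3 + t^2*(-99*y - 8) + t*(-567*y^2 + 719*y - 162) + 252*y^2 - 300*y + 72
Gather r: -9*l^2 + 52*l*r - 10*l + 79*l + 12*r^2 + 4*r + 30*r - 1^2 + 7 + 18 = -9*l^2 + 69*l + 12*r^2 + r*(52*l + 34) + 24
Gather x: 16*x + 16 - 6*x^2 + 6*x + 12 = -6*x^2 + 22*x + 28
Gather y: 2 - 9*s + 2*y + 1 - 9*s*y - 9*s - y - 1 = -18*s + y*(1 - 9*s) + 2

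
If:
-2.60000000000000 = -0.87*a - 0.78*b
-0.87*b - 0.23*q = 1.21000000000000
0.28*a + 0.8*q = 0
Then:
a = 3.91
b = -1.03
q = -1.37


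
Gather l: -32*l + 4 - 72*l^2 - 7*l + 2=-72*l^2 - 39*l + 6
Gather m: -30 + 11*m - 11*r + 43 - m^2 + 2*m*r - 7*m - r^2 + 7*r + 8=-m^2 + m*(2*r + 4) - r^2 - 4*r + 21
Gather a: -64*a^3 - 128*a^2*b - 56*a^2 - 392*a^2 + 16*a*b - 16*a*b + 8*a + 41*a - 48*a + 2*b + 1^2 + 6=-64*a^3 + a^2*(-128*b - 448) + a + 2*b + 7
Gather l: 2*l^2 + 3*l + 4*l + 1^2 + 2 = 2*l^2 + 7*l + 3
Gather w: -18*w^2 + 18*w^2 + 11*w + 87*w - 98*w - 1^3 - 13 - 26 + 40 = 0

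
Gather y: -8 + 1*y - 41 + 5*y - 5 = 6*y - 54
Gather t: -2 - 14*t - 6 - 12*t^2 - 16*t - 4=-12*t^2 - 30*t - 12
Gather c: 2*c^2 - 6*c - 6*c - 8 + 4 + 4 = 2*c^2 - 12*c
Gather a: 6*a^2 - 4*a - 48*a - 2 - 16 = 6*a^2 - 52*a - 18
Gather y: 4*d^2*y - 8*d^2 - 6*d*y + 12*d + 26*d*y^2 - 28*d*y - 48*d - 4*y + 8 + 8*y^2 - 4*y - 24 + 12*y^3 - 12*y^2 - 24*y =-8*d^2 - 36*d + 12*y^3 + y^2*(26*d - 4) + y*(4*d^2 - 34*d - 32) - 16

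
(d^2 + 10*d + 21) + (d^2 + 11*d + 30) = 2*d^2 + 21*d + 51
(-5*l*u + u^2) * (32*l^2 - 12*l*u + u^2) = -160*l^3*u + 92*l^2*u^2 - 17*l*u^3 + u^4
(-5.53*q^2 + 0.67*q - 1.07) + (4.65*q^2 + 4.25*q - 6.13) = -0.88*q^2 + 4.92*q - 7.2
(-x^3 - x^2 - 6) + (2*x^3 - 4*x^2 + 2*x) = x^3 - 5*x^2 + 2*x - 6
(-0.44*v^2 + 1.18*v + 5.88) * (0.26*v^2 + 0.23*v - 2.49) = -0.1144*v^4 + 0.2056*v^3 + 2.8958*v^2 - 1.5858*v - 14.6412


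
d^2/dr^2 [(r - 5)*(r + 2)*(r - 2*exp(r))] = -2*r^2*exp(r) - 2*r*exp(r) + 6*r + 28*exp(r) - 6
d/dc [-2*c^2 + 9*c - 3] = 9 - 4*c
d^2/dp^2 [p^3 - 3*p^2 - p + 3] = 6*p - 6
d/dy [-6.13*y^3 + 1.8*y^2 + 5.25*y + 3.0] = -18.39*y^2 + 3.6*y + 5.25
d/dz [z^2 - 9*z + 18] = 2*z - 9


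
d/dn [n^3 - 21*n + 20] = 3*n^2 - 21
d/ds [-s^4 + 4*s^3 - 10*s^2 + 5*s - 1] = -4*s^3 + 12*s^2 - 20*s + 5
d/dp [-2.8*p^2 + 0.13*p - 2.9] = 0.13 - 5.6*p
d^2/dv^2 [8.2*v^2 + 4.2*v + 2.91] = 16.4000000000000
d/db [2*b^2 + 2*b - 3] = 4*b + 2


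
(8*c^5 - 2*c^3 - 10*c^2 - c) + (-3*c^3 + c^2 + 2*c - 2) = 8*c^5 - 5*c^3 - 9*c^2 + c - 2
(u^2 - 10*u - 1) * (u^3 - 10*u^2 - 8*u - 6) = u^5 - 20*u^4 + 91*u^3 + 84*u^2 + 68*u + 6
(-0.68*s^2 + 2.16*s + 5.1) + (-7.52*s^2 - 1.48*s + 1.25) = -8.2*s^2 + 0.68*s + 6.35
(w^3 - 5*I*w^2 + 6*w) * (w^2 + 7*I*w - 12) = w^5 + 2*I*w^4 + 29*w^3 + 102*I*w^2 - 72*w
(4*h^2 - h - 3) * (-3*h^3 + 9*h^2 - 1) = -12*h^5 + 39*h^4 - 31*h^2 + h + 3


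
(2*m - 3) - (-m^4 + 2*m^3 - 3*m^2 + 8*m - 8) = m^4 - 2*m^3 + 3*m^2 - 6*m + 5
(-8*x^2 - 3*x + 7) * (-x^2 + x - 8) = 8*x^4 - 5*x^3 + 54*x^2 + 31*x - 56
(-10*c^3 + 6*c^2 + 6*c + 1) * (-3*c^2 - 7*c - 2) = 30*c^5 + 52*c^4 - 40*c^3 - 57*c^2 - 19*c - 2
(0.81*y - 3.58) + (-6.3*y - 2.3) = -5.49*y - 5.88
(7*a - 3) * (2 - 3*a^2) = -21*a^3 + 9*a^2 + 14*a - 6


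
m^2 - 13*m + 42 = (m - 7)*(m - 6)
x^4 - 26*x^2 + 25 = (x - 5)*(x - 1)*(x + 1)*(x + 5)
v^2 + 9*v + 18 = (v + 3)*(v + 6)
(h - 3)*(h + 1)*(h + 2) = h^3 - 7*h - 6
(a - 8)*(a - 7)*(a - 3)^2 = a^4 - 21*a^3 + 155*a^2 - 471*a + 504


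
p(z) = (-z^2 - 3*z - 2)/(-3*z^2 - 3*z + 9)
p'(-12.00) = 0.00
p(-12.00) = 0.28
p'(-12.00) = 0.00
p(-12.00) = 0.28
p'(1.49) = -20.06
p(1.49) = 4.08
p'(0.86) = -3.58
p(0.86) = -1.27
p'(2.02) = -1.36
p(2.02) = 1.31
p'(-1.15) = -0.09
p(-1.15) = 0.02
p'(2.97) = -0.25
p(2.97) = 0.75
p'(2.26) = -0.77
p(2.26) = 1.06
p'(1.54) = -12.49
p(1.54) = 3.29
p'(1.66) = -5.51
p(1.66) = 2.29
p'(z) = (-2*z - 3)/(-3*z^2 - 3*z + 9) + (6*z + 3)*(-z^2 - 3*z - 2)/(-3*z^2 - 3*z + 9)^2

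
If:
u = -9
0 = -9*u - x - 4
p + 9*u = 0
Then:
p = 81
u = -9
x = 77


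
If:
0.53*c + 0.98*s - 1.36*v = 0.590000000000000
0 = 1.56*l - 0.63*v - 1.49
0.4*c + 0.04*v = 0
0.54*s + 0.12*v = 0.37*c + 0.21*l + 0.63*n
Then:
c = -0.1*v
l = 0.403846153846154*v + 0.955128205128205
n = 1.3504510229*v + 0.197658917046672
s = 1.44183673469388*v + 0.602040816326531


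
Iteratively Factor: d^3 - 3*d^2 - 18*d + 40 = (d + 4)*(d^2 - 7*d + 10) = (d - 5)*(d + 4)*(d - 2)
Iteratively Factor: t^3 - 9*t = (t)*(t^2 - 9) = t*(t - 3)*(t + 3)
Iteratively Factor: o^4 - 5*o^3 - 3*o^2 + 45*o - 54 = (o + 3)*(o^3 - 8*o^2 + 21*o - 18) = (o - 3)*(o + 3)*(o^2 - 5*o + 6) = (o - 3)*(o - 2)*(o + 3)*(o - 3)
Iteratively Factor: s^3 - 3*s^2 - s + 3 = (s - 3)*(s^2 - 1) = (s - 3)*(s - 1)*(s + 1)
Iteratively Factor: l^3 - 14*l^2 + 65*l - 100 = (l - 5)*(l^2 - 9*l + 20) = (l - 5)^2*(l - 4)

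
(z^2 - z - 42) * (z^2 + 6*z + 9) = z^4 + 5*z^3 - 39*z^2 - 261*z - 378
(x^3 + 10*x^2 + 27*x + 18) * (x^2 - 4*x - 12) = x^5 + 6*x^4 - 25*x^3 - 210*x^2 - 396*x - 216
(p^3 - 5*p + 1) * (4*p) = 4*p^4 - 20*p^2 + 4*p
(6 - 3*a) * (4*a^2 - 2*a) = -12*a^3 + 30*a^2 - 12*a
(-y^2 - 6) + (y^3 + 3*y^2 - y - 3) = y^3 + 2*y^2 - y - 9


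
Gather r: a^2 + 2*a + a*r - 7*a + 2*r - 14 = a^2 - 5*a + r*(a + 2) - 14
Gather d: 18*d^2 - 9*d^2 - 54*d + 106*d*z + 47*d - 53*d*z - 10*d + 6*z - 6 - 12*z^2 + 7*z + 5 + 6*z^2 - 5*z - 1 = 9*d^2 + d*(53*z - 17) - 6*z^2 + 8*z - 2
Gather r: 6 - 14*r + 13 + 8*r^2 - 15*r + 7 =8*r^2 - 29*r + 26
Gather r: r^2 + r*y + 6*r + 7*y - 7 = r^2 + r*(y + 6) + 7*y - 7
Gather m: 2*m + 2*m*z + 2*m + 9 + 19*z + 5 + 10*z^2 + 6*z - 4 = m*(2*z + 4) + 10*z^2 + 25*z + 10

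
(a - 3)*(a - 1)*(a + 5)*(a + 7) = a^4 + 8*a^3 - 10*a^2 - 104*a + 105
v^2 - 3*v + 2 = (v - 2)*(v - 1)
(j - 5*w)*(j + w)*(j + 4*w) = j^3 - 21*j*w^2 - 20*w^3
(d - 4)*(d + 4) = d^2 - 16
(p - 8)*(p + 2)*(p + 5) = p^3 - p^2 - 46*p - 80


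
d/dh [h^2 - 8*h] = 2*h - 8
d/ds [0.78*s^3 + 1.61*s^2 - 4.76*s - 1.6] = 2.34*s^2 + 3.22*s - 4.76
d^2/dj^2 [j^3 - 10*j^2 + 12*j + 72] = 6*j - 20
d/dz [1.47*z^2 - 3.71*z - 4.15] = 2.94*z - 3.71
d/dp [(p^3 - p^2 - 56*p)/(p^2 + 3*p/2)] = 2*(2*p^2 + 6*p + 109)/(4*p^2 + 12*p + 9)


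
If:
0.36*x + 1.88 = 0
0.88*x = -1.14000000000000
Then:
No Solution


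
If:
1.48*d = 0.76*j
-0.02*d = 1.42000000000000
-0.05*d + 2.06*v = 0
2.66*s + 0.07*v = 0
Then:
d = -71.00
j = -138.26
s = 0.05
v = -1.72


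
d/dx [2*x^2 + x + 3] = 4*x + 1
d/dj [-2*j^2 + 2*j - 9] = 2 - 4*j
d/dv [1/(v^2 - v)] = (1 - 2*v)/(v^2*(v - 1)^2)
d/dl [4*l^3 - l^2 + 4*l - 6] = 12*l^2 - 2*l + 4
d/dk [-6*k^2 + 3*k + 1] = 3 - 12*k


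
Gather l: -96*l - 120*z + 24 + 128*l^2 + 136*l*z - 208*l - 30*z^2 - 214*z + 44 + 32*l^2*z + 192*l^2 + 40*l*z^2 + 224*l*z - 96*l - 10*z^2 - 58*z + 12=l^2*(32*z + 320) + l*(40*z^2 + 360*z - 400) - 40*z^2 - 392*z + 80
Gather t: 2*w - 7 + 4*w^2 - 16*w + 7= 4*w^2 - 14*w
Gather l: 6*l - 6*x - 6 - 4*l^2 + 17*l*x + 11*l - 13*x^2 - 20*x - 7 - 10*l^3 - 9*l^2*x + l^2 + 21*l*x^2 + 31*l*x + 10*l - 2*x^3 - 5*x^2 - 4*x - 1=-10*l^3 + l^2*(-9*x - 3) + l*(21*x^2 + 48*x + 27) - 2*x^3 - 18*x^2 - 30*x - 14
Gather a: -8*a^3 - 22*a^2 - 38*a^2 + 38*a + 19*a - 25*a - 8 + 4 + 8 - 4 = -8*a^3 - 60*a^2 + 32*a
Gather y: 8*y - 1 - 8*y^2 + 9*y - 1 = -8*y^2 + 17*y - 2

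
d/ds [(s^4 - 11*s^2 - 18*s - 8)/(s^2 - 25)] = 2*(s^5 - 50*s^3 + 9*s^2 + 283*s + 225)/(s^4 - 50*s^2 + 625)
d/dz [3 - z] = -1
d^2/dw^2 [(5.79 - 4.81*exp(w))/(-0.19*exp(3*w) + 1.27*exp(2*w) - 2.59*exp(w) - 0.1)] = (0.694564*exp(6*w) - 5.36313*exp(5*w) + 13.658442*exp(4*w) - 28.419819*exp(3*w) + 61.790451*exp(2*w) - 43.027009*exp(w) + 1.54771)*exp(w)/(0.006859*exp(9*w) - 0.137541*exp(8*w) + 1.19985*exp(7*w) - 5.787355*exp(6*w) + 16.21107*exp(5*w) - 24.778731*exp(4*w) + 15.406099*exp(3*w) + 1.97433*exp(2*w) + 0.0777*exp(w) + 0.001)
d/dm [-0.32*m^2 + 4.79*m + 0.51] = 4.79 - 0.64*m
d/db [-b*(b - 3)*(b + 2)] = -3*b^2 + 2*b + 6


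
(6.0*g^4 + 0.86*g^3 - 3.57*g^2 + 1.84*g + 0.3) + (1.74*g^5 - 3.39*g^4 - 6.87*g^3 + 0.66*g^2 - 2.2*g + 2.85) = 1.74*g^5 + 2.61*g^4 - 6.01*g^3 - 2.91*g^2 - 0.36*g + 3.15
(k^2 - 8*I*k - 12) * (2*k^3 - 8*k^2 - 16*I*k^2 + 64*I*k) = 2*k^5 - 8*k^4 - 32*I*k^4 - 152*k^3 + 128*I*k^3 + 608*k^2 + 192*I*k^2 - 768*I*k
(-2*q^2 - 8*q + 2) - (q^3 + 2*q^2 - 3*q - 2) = -q^3 - 4*q^2 - 5*q + 4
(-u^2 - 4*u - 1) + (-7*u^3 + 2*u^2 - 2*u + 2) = -7*u^3 + u^2 - 6*u + 1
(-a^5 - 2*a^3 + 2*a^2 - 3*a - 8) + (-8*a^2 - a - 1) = -a^5 - 2*a^3 - 6*a^2 - 4*a - 9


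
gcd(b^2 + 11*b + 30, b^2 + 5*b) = b + 5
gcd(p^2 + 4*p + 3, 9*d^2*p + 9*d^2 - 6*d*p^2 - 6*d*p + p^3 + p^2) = p + 1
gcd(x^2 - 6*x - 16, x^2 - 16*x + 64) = x - 8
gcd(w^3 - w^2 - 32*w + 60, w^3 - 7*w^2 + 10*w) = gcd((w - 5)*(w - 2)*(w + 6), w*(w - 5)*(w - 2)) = w^2 - 7*w + 10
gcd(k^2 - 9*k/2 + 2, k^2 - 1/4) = k - 1/2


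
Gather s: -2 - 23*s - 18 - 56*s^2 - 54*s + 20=-56*s^2 - 77*s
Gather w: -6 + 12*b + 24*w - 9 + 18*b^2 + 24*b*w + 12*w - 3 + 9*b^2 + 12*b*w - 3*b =27*b^2 + 9*b + w*(36*b + 36) - 18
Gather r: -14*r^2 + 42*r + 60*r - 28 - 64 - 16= -14*r^2 + 102*r - 108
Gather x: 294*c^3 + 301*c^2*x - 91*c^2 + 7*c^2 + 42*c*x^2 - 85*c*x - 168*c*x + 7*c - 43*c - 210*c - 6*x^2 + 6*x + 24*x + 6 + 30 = 294*c^3 - 84*c^2 - 246*c + x^2*(42*c - 6) + x*(301*c^2 - 253*c + 30) + 36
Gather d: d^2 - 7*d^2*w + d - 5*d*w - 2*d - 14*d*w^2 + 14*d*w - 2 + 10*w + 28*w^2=d^2*(1 - 7*w) + d*(-14*w^2 + 9*w - 1) + 28*w^2 + 10*w - 2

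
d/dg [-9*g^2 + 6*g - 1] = 6 - 18*g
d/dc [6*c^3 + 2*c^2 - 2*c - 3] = 18*c^2 + 4*c - 2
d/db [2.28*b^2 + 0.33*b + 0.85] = 4.56*b + 0.33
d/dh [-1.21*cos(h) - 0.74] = 1.21*sin(h)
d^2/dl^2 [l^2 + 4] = 2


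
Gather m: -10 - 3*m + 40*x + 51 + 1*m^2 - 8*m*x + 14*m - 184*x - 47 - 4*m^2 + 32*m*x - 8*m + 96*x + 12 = -3*m^2 + m*(24*x + 3) - 48*x + 6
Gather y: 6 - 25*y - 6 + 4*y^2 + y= 4*y^2 - 24*y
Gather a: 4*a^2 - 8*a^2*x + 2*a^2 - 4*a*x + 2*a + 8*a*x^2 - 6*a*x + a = a^2*(6 - 8*x) + a*(8*x^2 - 10*x + 3)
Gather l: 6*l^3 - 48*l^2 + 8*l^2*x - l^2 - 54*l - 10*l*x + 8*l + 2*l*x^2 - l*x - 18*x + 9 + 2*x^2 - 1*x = 6*l^3 + l^2*(8*x - 49) + l*(2*x^2 - 11*x - 46) + 2*x^2 - 19*x + 9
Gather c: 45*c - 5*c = 40*c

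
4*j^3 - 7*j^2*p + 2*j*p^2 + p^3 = (-j + p)^2*(4*j + p)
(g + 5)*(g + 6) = g^2 + 11*g + 30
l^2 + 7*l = l*(l + 7)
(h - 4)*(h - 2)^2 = h^3 - 8*h^2 + 20*h - 16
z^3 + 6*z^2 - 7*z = z*(z - 1)*(z + 7)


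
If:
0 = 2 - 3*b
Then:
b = 2/3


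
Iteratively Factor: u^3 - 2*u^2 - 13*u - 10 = (u + 2)*(u^2 - 4*u - 5) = (u - 5)*(u + 2)*(u + 1)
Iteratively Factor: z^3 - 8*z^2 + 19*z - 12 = (z - 3)*(z^2 - 5*z + 4) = (z - 4)*(z - 3)*(z - 1)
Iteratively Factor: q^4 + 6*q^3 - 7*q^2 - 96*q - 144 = (q - 4)*(q^3 + 10*q^2 + 33*q + 36) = (q - 4)*(q + 3)*(q^2 + 7*q + 12) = (q - 4)*(q + 3)*(q + 4)*(q + 3)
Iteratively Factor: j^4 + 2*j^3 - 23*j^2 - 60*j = (j)*(j^3 + 2*j^2 - 23*j - 60) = j*(j + 3)*(j^2 - j - 20) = j*(j + 3)*(j + 4)*(j - 5)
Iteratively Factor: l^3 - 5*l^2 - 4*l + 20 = (l + 2)*(l^2 - 7*l + 10) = (l - 5)*(l + 2)*(l - 2)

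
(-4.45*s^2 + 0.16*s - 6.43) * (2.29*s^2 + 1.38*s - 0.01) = -10.1905*s^4 - 5.7746*s^3 - 14.4594*s^2 - 8.875*s + 0.0643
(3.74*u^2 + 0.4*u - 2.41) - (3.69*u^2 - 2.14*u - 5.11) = 0.0500000000000003*u^2 + 2.54*u + 2.7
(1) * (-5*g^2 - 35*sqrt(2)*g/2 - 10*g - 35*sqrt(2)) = -5*g^2 - 35*sqrt(2)*g/2 - 10*g - 35*sqrt(2)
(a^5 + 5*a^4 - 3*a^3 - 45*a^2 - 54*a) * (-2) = -2*a^5 - 10*a^4 + 6*a^3 + 90*a^2 + 108*a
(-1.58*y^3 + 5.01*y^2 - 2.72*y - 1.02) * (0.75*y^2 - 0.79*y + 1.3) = -1.185*y^5 + 5.0057*y^4 - 8.0519*y^3 + 7.8968*y^2 - 2.7302*y - 1.326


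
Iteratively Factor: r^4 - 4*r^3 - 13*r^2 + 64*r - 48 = (r - 4)*(r^3 - 13*r + 12) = (r - 4)*(r - 1)*(r^2 + r - 12) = (r - 4)*(r - 3)*(r - 1)*(r + 4)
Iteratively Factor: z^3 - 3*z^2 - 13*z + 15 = (z - 5)*(z^2 + 2*z - 3) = (z - 5)*(z + 3)*(z - 1)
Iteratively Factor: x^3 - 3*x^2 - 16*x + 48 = (x + 4)*(x^2 - 7*x + 12) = (x - 4)*(x + 4)*(x - 3)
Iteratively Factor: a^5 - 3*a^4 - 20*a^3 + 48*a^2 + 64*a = (a - 4)*(a^4 + a^3 - 16*a^2 - 16*a) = (a - 4)^2*(a^3 + 5*a^2 + 4*a) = (a - 4)^2*(a + 4)*(a^2 + a) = a*(a - 4)^2*(a + 4)*(a + 1)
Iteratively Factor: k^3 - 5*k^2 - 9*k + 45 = (k - 3)*(k^2 - 2*k - 15) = (k - 5)*(k - 3)*(k + 3)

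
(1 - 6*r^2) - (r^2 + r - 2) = -7*r^2 - r + 3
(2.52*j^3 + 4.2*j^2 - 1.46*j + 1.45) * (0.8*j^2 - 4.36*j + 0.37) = 2.016*j^5 - 7.6272*j^4 - 18.5476*j^3 + 9.0796*j^2 - 6.8622*j + 0.5365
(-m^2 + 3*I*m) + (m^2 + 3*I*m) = 6*I*m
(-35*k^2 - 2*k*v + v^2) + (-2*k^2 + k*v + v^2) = -37*k^2 - k*v + 2*v^2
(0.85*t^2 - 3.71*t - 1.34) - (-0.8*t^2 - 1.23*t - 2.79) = 1.65*t^2 - 2.48*t + 1.45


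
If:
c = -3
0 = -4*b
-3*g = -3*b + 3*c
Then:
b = 0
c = -3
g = 3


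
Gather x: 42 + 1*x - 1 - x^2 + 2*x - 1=-x^2 + 3*x + 40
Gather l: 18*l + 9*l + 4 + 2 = 27*l + 6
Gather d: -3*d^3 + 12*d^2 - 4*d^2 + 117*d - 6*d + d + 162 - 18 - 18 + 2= -3*d^3 + 8*d^2 + 112*d + 128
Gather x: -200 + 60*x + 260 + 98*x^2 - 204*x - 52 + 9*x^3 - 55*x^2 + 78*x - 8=9*x^3 + 43*x^2 - 66*x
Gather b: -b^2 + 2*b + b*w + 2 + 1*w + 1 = -b^2 + b*(w + 2) + w + 3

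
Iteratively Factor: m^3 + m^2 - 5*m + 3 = (m - 1)*(m^2 + 2*m - 3) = (m - 1)^2*(m + 3)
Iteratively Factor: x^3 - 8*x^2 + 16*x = (x - 4)*(x^2 - 4*x) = x*(x - 4)*(x - 4)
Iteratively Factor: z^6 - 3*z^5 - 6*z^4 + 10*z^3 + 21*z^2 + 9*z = (z + 1)*(z^5 - 4*z^4 - 2*z^3 + 12*z^2 + 9*z) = (z + 1)^2*(z^4 - 5*z^3 + 3*z^2 + 9*z) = z*(z + 1)^2*(z^3 - 5*z^2 + 3*z + 9) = z*(z - 3)*(z + 1)^2*(z^2 - 2*z - 3) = z*(z - 3)^2*(z + 1)^2*(z + 1)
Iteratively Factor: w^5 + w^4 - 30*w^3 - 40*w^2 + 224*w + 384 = (w + 3)*(w^4 - 2*w^3 - 24*w^2 + 32*w + 128) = (w + 2)*(w + 3)*(w^3 - 4*w^2 - 16*w + 64) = (w - 4)*(w + 2)*(w + 3)*(w^2 - 16) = (w - 4)*(w + 2)*(w + 3)*(w + 4)*(w - 4)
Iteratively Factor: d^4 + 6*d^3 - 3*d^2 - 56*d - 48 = (d + 4)*(d^3 + 2*d^2 - 11*d - 12) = (d + 1)*(d + 4)*(d^2 + d - 12) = (d - 3)*(d + 1)*(d + 4)*(d + 4)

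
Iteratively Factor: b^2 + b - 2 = (b - 1)*(b + 2)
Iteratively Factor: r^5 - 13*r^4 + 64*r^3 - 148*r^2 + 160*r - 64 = (r - 1)*(r^4 - 12*r^3 + 52*r^2 - 96*r + 64) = (r - 2)*(r - 1)*(r^3 - 10*r^2 + 32*r - 32) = (r - 2)^2*(r - 1)*(r^2 - 8*r + 16) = (r - 4)*(r - 2)^2*(r - 1)*(r - 4)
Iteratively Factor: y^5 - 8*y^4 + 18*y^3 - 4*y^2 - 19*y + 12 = (y - 1)*(y^4 - 7*y^3 + 11*y^2 + 7*y - 12) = (y - 1)^2*(y^3 - 6*y^2 + 5*y + 12) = (y - 1)^2*(y + 1)*(y^2 - 7*y + 12) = (y - 3)*(y - 1)^2*(y + 1)*(y - 4)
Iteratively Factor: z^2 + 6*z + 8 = (z + 2)*(z + 4)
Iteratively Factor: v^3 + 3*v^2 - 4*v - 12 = (v + 3)*(v^2 - 4) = (v + 2)*(v + 3)*(v - 2)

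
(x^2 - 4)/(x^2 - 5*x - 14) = (x - 2)/(x - 7)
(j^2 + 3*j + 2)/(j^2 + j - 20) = (j^2 + 3*j + 2)/(j^2 + j - 20)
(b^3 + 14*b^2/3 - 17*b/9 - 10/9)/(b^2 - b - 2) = (-9*b^3 - 42*b^2 + 17*b + 10)/(9*(-b^2 + b + 2))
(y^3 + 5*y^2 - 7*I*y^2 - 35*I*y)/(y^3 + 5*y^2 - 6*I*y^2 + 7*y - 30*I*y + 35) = y/(y + I)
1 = 1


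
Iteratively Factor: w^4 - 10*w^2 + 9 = (w - 1)*(w^3 + w^2 - 9*w - 9) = (w - 1)*(w + 3)*(w^2 - 2*w - 3) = (w - 3)*(w - 1)*(w + 3)*(w + 1)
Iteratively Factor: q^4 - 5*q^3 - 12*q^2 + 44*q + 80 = (q + 2)*(q^3 - 7*q^2 + 2*q + 40) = (q - 5)*(q + 2)*(q^2 - 2*q - 8) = (q - 5)*(q + 2)^2*(q - 4)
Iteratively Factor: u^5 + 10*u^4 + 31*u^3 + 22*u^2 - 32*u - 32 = (u - 1)*(u^4 + 11*u^3 + 42*u^2 + 64*u + 32) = (u - 1)*(u + 4)*(u^3 + 7*u^2 + 14*u + 8) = (u - 1)*(u + 1)*(u + 4)*(u^2 + 6*u + 8) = (u - 1)*(u + 1)*(u + 2)*(u + 4)*(u + 4)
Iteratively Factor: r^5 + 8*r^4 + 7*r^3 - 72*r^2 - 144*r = (r + 4)*(r^4 + 4*r^3 - 9*r^2 - 36*r) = (r + 3)*(r + 4)*(r^3 + r^2 - 12*r) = r*(r + 3)*(r + 4)*(r^2 + r - 12) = r*(r + 3)*(r + 4)^2*(r - 3)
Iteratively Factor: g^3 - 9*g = (g - 3)*(g^2 + 3*g) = (g - 3)*(g + 3)*(g)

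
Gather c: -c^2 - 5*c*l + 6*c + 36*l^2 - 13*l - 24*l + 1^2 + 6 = -c^2 + c*(6 - 5*l) + 36*l^2 - 37*l + 7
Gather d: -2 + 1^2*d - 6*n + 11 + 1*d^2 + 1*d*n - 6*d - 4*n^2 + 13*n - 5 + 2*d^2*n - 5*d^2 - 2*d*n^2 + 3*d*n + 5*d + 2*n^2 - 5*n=d^2*(2*n - 4) + d*(-2*n^2 + 4*n) - 2*n^2 + 2*n + 4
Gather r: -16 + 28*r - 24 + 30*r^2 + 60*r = 30*r^2 + 88*r - 40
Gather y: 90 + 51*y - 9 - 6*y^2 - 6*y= -6*y^2 + 45*y + 81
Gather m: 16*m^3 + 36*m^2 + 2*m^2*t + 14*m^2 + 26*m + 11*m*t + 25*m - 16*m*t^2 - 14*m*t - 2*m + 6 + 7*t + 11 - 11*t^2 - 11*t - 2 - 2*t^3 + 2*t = 16*m^3 + m^2*(2*t + 50) + m*(-16*t^2 - 3*t + 49) - 2*t^3 - 11*t^2 - 2*t + 15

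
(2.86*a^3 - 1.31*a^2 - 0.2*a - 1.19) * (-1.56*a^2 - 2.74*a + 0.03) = -4.4616*a^5 - 5.7928*a^4 + 3.9872*a^3 + 2.3651*a^2 + 3.2546*a - 0.0357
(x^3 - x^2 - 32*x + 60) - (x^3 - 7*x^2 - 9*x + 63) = 6*x^2 - 23*x - 3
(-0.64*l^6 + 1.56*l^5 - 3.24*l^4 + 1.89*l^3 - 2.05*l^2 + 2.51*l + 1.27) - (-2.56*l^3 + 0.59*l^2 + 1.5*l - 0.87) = -0.64*l^6 + 1.56*l^5 - 3.24*l^4 + 4.45*l^3 - 2.64*l^2 + 1.01*l + 2.14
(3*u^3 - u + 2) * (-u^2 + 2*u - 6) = -3*u^5 + 6*u^4 - 17*u^3 - 4*u^2 + 10*u - 12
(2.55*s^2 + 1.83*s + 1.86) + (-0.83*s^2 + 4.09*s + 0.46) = 1.72*s^2 + 5.92*s + 2.32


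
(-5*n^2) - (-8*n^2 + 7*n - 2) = 3*n^2 - 7*n + 2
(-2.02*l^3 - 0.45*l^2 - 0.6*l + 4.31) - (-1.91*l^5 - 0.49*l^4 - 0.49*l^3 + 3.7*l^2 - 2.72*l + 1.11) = 1.91*l^5 + 0.49*l^4 - 1.53*l^3 - 4.15*l^2 + 2.12*l + 3.2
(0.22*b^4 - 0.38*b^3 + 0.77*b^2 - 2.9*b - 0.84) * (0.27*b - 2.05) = 0.0594*b^5 - 0.5536*b^4 + 0.9869*b^3 - 2.3615*b^2 + 5.7182*b + 1.722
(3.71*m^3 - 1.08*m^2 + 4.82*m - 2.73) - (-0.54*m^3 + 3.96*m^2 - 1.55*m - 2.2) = 4.25*m^3 - 5.04*m^2 + 6.37*m - 0.53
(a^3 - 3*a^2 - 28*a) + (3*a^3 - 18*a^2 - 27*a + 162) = 4*a^3 - 21*a^2 - 55*a + 162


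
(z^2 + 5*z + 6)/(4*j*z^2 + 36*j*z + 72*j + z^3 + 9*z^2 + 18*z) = (z + 2)/(4*j*z + 24*j + z^2 + 6*z)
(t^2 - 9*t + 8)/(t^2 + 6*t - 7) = (t - 8)/(t + 7)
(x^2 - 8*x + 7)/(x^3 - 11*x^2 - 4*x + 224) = (x - 1)/(x^2 - 4*x - 32)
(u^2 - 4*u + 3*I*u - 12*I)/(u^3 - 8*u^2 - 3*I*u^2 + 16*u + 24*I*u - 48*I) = (u + 3*I)/(u^2 - u*(4 + 3*I) + 12*I)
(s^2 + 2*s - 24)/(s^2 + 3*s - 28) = (s + 6)/(s + 7)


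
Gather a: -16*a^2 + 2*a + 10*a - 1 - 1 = -16*a^2 + 12*a - 2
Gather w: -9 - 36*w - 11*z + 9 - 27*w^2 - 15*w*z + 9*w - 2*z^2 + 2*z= -27*w^2 + w*(-15*z - 27) - 2*z^2 - 9*z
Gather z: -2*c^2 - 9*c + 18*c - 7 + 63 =-2*c^2 + 9*c + 56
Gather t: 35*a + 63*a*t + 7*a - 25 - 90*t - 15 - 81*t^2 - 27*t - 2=42*a - 81*t^2 + t*(63*a - 117) - 42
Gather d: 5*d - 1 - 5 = 5*d - 6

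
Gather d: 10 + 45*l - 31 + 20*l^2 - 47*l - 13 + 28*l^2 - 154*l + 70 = 48*l^2 - 156*l + 36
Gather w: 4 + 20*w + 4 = 20*w + 8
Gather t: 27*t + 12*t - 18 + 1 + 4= 39*t - 13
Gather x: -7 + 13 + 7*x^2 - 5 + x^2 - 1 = 8*x^2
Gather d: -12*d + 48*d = 36*d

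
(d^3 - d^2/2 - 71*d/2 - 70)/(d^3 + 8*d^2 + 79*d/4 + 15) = 2*(d - 7)/(2*d + 3)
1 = 1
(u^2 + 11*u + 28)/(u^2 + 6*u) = (u^2 + 11*u + 28)/(u*(u + 6))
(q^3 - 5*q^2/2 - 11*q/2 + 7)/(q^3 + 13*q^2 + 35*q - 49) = (q^2 - 3*q/2 - 7)/(q^2 + 14*q + 49)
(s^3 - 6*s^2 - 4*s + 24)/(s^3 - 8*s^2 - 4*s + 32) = (s - 6)/(s - 8)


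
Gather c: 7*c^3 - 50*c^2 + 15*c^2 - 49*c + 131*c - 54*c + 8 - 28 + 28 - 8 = 7*c^3 - 35*c^2 + 28*c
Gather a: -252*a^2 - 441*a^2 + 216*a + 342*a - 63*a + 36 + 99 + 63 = -693*a^2 + 495*a + 198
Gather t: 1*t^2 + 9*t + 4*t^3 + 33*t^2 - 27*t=4*t^3 + 34*t^2 - 18*t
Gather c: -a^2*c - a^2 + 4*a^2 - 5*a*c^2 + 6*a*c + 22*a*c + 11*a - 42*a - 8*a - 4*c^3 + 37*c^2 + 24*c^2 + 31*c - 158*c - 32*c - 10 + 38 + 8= 3*a^2 - 39*a - 4*c^3 + c^2*(61 - 5*a) + c*(-a^2 + 28*a - 159) + 36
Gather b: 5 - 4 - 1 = 0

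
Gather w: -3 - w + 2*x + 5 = -w + 2*x + 2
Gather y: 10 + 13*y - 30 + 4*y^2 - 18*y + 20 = 4*y^2 - 5*y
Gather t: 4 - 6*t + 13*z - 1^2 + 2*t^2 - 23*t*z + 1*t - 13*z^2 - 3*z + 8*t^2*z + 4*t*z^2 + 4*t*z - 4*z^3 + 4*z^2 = t^2*(8*z + 2) + t*(4*z^2 - 19*z - 5) - 4*z^3 - 9*z^2 + 10*z + 3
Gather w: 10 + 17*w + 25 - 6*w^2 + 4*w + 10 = -6*w^2 + 21*w + 45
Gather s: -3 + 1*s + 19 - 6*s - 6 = 10 - 5*s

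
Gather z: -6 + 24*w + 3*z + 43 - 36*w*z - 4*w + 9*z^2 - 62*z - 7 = 20*w + 9*z^2 + z*(-36*w - 59) + 30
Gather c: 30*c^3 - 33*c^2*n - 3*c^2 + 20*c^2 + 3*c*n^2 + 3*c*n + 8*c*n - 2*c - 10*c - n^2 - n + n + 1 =30*c^3 + c^2*(17 - 33*n) + c*(3*n^2 + 11*n - 12) - n^2 + 1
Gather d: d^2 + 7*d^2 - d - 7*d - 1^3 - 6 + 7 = 8*d^2 - 8*d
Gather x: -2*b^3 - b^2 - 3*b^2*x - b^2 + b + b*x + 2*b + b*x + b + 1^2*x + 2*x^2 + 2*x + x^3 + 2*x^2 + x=-2*b^3 - 2*b^2 + 4*b + x^3 + 4*x^2 + x*(-3*b^2 + 2*b + 4)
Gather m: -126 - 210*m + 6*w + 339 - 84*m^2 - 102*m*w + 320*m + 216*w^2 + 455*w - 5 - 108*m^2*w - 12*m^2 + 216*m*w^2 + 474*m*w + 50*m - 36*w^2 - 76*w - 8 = m^2*(-108*w - 96) + m*(216*w^2 + 372*w + 160) + 180*w^2 + 385*w + 200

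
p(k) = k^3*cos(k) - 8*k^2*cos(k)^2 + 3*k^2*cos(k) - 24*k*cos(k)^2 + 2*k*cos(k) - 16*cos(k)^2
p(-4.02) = -4.23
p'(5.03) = 24.90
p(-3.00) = -9.74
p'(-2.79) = 16.06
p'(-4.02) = -29.48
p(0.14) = -18.80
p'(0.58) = 10.75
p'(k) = -k^3*sin(k) + 16*k^2*sin(k)*cos(k) - 3*k^2*sin(k) + 3*k^2*cos(k) + 48*k*sin(k)*cos(k) - 2*k*sin(k) - 16*k*cos(k)^2 + 6*k*cos(k) + 32*sin(k)*cos(k) - 24*cos(k)^2 + 2*cos(k)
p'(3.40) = -13.90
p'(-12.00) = 1930.29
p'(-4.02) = -29.48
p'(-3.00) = 16.26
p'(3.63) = 97.30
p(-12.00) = -1740.53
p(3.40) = -255.77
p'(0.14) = -17.51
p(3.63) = -246.18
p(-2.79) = -6.27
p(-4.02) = -4.23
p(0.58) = -20.84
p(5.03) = 33.52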